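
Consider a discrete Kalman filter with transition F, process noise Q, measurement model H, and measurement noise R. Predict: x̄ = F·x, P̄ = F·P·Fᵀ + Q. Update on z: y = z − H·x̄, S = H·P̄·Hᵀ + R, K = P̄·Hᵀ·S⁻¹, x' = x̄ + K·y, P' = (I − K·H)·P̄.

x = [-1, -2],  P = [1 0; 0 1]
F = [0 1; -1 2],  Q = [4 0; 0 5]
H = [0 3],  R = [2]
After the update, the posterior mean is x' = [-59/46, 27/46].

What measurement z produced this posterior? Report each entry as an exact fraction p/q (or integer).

z = [2]

x̄ = F·x = [-2, -3]
P̄ = F·P·Fᵀ + Q = [5 2; 2 10]
S = H·P̄·Hᵀ + R = [92]
K = P̄·Hᵀ·S⁻¹ = [3/46; 15/46]
x' − x̄ = [33/46, 165/46] = K·y
y = (KᵀK)⁻¹·Kᵀ·(x' − x̄) = [11]
z = y + H·x̄ = [11] + [-9] = [2]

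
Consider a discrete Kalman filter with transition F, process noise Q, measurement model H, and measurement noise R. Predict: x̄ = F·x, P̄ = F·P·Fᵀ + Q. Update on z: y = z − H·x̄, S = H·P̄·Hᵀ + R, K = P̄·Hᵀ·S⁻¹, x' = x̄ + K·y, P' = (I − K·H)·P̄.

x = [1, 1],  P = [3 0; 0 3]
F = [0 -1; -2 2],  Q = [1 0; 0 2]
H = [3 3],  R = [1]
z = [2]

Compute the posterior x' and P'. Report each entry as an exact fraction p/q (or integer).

x̄ = F·x = [-1, 0]
P̄ = F·P·Fᵀ + Q = [4 -6; -6 26]
y = z − H·x̄ = [5]
S = H·P̄·Hᵀ + R = [163]
K = P̄·Hᵀ·S⁻¹ = [-6/163; 60/163]
x' = x̄ + K·y = [-193/163, 300/163]
P' = (I − K·H)·P̄ = [616/163 -618/163; -618/163 638/163]

x' = [-193/163, 300/163]
P' = [616/163 -618/163; -618/163 638/163]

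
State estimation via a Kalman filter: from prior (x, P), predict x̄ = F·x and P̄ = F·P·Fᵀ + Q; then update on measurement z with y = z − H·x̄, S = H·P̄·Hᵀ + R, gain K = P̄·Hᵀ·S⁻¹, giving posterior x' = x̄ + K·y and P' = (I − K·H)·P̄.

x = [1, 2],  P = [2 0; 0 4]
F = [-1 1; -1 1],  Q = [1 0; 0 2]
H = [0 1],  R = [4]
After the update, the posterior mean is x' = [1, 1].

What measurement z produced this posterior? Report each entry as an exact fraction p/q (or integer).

z = [1]

x̄ = F·x = [1, 1]
P̄ = F·P·Fᵀ + Q = [7 6; 6 8]
S = H·P̄·Hᵀ + R = [12]
K = P̄·Hᵀ·S⁻¹ = [1/2; 2/3]
x' − x̄ = [0, 0] = K·y
y = (KᵀK)⁻¹·Kᵀ·(x' − x̄) = [0]
z = y + H·x̄ = [0] + [1] = [1]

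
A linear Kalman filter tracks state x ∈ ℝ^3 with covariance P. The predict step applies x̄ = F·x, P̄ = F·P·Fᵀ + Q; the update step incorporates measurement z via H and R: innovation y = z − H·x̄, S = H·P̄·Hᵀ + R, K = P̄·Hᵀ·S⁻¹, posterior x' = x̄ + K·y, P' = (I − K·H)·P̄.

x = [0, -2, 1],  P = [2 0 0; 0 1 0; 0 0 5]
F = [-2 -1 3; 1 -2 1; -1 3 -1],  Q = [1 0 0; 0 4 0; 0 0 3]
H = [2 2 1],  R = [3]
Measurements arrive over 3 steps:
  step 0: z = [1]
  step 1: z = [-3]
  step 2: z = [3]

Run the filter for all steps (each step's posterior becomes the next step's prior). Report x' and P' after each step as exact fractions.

step 0: x' = [13/149, 487/149, -833/149], P' = [753/149 -686/149 49/149; -686/149 2621/298 -2369/298; 49/149 -2369/298 4437/298]
step 1: x' = [-270768/166495, -3682/4757, 39877/23785], P' = [1409834/166495 -72851/4757 354409/23785; -72851/4757 414347/9514 -265165/4757; 354409/23785 -265165/4757 1921778/23785]
step 2: x' = [5610268311/1962294113, -6260736659/1962294113, 7203739447/1962294113], P' = [17455386297/1962294113 -33105452115/1962294113 33589318017/1962294113; -33105452115/1962294113 96945483486/1962294113 -125911123020/1962294113; 33589318017/1962294113 -125911123020/1962294113 182411243229/1962294113]

step 0: x̄ = F·x = [5, 5, -7]
step 0: P̄ = F·P·Fᵀ + Q = [55 13 -14; 13 15 -13; -14 -13 19]
step 0: y = z − H·x̄ = [-12]
step 0: S = H·P̄·Hᵀ + R = [298]
step 0: K = P̄·Hᵀ·S⁻¹ = [61/149; 43/298; -35/298]
step 0: x' = x̄ + K·y = [13/149, 487/149, -833/149]
step 0: P' = (I − K·H)·P̄ = [753/149 -686/149 49/149; -686/149 2621/298 -2369/298; 49/149 -2369/298 4437/298]
step 1: x̄ = F·x = [-3012/149, -1794/149, 2281/149]
step 1: P̄ = F·P·Fᵀ + Q = [28213/149 14053/149 -17545/149; 14053/149 32779/298 -20285/149; -17545/149 -20285/149 26534/149]
step 1: y = z − H·x̄ = [6884/149]
step 1: S = H·P̄·Hᵀ + R = [166495/149]
step 1: K = P̄·Hᵀ·S⁻¹ = [66987/166495; 1160/4757; -7018/23785]
step 1: x' = x̄ + K·y = [-270768/166495, -3682/4757, 39877/23785]
step 1: P' = (I − K·H)·P̄ = [1409834/166495 -72851/4757 354409/23785; -72851/4757 414347/9514 -265165/4757; 354409/23785 -265165/4757 1921778/23785]
step 2: x̄ = F·x = [1507823/166495, 266111/166495, -394981/166495]
step 2: P̄ = F·P·Fᵀ + Q = [299688143/332990 111836748/166495 -283661151/332990; 111836748/166495 96816516/166495 -122483241/166495; -283661151/332990 -122483241/166495 313133007/332990]
step 2: y = z − H·x̄ = [-2653402/166495]
step 2: S = H·P̄·Hᵀ + R = [1962294113/332990]
step 2: K = P̄·Hᵀ·S⁻¹ = [763062127/1962294113; 589646574/1962294113; -744122259/1962294113]
step 2: x' = x̄ + K·y = [5610268311/1962294113, -6260736659/1962294113, 7203739447/1962294113]
step 2: P' = (I − K·H)·P̄ = [17455386297/1962294113 -33105452115/1962294113 33589318017/1962294113; -33105452115/1962294113 96945483486/1962294113 -125911123020/1962294113; 33589318017/1962294113 -125911123020/1962294113 182411243229/1962294113]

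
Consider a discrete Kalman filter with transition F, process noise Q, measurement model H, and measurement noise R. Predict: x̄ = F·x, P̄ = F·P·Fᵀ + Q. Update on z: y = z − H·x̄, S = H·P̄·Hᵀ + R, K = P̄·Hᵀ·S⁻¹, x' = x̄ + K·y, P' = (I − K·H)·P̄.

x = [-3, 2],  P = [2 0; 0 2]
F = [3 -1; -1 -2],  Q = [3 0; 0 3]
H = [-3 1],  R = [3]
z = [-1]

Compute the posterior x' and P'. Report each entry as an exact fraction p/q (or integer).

x' = [-242/235, -862/235]
P' = [364/235 879/235; 879/235 2694/235]

x̄ = F·x = [-11, -1]
P̄ = F·P·Fᵀ + Q = [23 -2; -2 13]
y = z − H·x̄ = [-33]
S = H·P̄·Hᵀ + R = [235]
K = P̄·Hᵀ·S⁻¹ = [-71/235; 19/235]
x' = x̄ + K·y = [-242/235, -862/235]
P' = (I − K·H)·P̄ = [364/235 879/235; 879/235 2694/235]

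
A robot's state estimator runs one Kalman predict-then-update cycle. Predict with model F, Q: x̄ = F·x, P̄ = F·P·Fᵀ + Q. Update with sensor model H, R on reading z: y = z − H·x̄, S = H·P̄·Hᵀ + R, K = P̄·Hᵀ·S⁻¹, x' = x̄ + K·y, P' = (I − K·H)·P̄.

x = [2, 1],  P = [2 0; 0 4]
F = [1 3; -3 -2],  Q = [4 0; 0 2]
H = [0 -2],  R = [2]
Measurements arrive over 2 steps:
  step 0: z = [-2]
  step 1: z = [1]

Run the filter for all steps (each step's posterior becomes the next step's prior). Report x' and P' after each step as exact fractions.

step 0: x̄ = F·x = [5, -8]
step 0: P̄ = F·P·Fᵀ + Q = [42 -30; -30 36]
step 0: y = z − H·x̄ = [-18]
step 0: S = H·P̄·Hᵀ + R = [146]
step 0: K = P̄·Hᵀ·S⁻¹ = [30/73; -36/73]
step 0: x' = x̄ + K·y = [-175/73, 64/73]
step 0: P' = (I − K·H)·P̄ = [1266/73 -30/73; -30/73 36/73]
step 1: x̄ = F·x = [17/73, 397/73]
step 1: P̄ = F·P·Fᵀ + Q = [1702/73 -3684/73; -3684/73 11324/73]
step 1: y = z − H·x̄ = [867/73]
step 1: S = H·P̄·Hᵀ + R = [45442/73]
step 1: K = P̄·Hᵀ·S⁻¹ = [3684/22721; -11324/22721]
step 1: x' = x̄ + K·y = [49045/22721, -10927/22721]
step 1: P' = (I − K·H)·P̄ = [157910/22721 -3684/22721; -3684/22721 11324/22721]

step 0: x' = [-175/73, 64/73], P' = [1266/73 -30/73; -30/73 36/73]
step 1: x' = [49045/22721, -10927/22721], P' = [157910/22721 -3684/22721; -3684/22721 11324/22721]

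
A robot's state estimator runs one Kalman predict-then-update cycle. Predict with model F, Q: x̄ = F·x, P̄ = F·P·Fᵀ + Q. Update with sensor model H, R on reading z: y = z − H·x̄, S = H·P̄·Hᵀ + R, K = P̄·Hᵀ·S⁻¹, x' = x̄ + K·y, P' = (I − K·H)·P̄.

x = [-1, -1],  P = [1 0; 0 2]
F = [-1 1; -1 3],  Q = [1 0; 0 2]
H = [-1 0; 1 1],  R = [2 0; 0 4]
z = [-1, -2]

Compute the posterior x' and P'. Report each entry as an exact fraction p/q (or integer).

x̄ = F·x = [0, -2]
P̄ = F·P·Fᵀ + Q = [4 7; 7 21]
y = z − H·x̄ = [-1, 0]
S = H·P̄·Hᵀ + R = [6 -11; -11 43]
K = P̄·Hᵀ·S⁻¹ = [-51/137 22/137; 7/137 91/137]
x' = x̄ + K·y = [51/137, -281/137]
P' = (I − K·H)·P̄ = [102/137 -14/137; -14/137 378/137]

x' = [51/137, -281/137]
P' = [102/137 -14/137; -14/137 378/137]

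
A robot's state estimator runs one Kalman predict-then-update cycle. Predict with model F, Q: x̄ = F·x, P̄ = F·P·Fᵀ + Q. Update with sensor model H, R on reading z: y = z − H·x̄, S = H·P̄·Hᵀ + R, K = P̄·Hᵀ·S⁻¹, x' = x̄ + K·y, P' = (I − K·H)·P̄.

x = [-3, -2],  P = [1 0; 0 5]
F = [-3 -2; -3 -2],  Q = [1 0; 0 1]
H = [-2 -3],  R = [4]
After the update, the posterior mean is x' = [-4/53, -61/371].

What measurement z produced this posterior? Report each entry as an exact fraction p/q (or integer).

x̄ = F·x = [13, 13]
P̄ = F·P·Fᵀ + Q = [30 29; 29 30]
S = H·P̄·Hᵀ + R = [742]
K = P̄·Hᵀ·S⁻¹ = [-21/106; -74/371]
x' − x̄ = [-693/53, -4884/371] = K·y
y = (KᵀK)⁻¹·Kᵀ·(x' − x̄) = [66]
z = y + H·x̄ = [66] + [-65] = [1]

z = [1]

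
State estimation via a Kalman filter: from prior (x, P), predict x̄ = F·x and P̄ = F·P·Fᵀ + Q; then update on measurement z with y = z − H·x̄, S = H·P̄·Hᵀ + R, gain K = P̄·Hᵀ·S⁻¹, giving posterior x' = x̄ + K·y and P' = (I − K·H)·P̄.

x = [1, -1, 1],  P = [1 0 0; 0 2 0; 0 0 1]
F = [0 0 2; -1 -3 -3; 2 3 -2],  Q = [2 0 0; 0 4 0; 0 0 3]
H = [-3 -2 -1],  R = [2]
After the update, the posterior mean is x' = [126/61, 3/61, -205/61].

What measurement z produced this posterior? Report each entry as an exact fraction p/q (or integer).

x̄ = F·x = [2, -1, -3]
P̄ = F·P·Fᵀ + Q = [6 -6 -4; -6 32 -14; -4 -14 29]
S = H·P̄·Hᵀ + R = [61]
K = P̄·Hᵀ·S⁻¹ = [-2/61; -32/61; 11/61]
x' − x̄ = [4/61, 64/61, -22/61] = K·y
y = (KᵀK)⁻¹·Kᵀ·(x' − x̄) = [-2]
z = y + H·x̄ = [-2] + [-1] = [-3]

z = [-3]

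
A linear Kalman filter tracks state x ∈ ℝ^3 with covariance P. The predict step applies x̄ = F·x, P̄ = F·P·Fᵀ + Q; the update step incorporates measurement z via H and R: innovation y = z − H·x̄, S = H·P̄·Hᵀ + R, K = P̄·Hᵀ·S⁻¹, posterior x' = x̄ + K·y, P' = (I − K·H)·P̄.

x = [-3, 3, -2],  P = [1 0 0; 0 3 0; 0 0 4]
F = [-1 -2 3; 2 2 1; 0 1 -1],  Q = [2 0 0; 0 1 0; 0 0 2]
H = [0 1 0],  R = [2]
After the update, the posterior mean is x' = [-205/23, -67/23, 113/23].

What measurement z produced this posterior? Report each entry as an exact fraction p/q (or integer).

x̄ = F·x = [-9, -2, 5]
P̄ = F·P·Fᵀ + Q = [51 -2 -18; -2 21 2; -18 2 9]
S = H·P̄·Hᵀ + R = [23]
K = P̄·Hᵀ·S⁻¹ = [-2/23; 21/23; 2/23]
x' − x̄ = [2/23, -21/23, -2/23] = K·y
y = (KᵀK)⁻¹·Kᵀ·(x' − x̄) = [-1]
z = y + H·x̄ = [-1] + [-2] = [-3]

z = [-3]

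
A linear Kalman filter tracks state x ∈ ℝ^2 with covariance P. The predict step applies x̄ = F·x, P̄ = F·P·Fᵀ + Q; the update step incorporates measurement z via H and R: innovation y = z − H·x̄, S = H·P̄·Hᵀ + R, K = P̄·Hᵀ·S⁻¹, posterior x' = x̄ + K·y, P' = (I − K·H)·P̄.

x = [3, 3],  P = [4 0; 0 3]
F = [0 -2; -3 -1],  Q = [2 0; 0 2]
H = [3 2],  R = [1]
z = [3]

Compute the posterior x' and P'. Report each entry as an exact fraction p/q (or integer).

x' = [84/121, 48/121]
P' = [722/121 -1074/121; -1074/121 4883/363]

x̄ = F·x = [-6, -12]
P̄ = F·P·Fᵀ + Q = [14 6; 6 41]
y = z − H·x̄ = [45]
S = H·P̄·Hᵀ + R = [363]
K = P̄·Hᵀ·S⁻¹ = [18/121; 100/363]
x' = x̄ + K·y = [84/121, 48/121]
P' = (I − K·H)·P̄ = [722/121 -1074/121; -1074/121 4883/363]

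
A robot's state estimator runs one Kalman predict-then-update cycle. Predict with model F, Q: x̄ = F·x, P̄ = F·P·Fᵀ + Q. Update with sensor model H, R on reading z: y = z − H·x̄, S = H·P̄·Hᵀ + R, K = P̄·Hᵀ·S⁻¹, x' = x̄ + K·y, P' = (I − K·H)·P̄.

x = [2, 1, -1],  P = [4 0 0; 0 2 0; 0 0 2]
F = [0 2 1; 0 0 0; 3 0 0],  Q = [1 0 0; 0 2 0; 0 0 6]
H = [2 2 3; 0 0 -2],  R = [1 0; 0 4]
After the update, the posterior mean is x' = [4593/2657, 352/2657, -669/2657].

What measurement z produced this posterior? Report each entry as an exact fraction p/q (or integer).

z = [3, 1]

x̄ = F·x = [1, 0, 6]
P̄ = F·P·Fᵀ + Q = [11 0 0; 0 2 0; 0 0 42]
S = H·P̄·Hᵀ + R = [431 -252; -252 172]
K = P̄·Hᵀ·S⁻¹ = [946/2657 1386/2657; 172/2657 252/2657; 126/2657 -1113/2657]
x' − x̄ = [1936/2657, 352/2657, -16611/2657] = K·y
y = (KᵀK)⁻¹·Kᵀ·(x' − x̄) = [-17, 13]
z = y + H·x̄ = [-17, 13] + [20, -12] = [3, 1]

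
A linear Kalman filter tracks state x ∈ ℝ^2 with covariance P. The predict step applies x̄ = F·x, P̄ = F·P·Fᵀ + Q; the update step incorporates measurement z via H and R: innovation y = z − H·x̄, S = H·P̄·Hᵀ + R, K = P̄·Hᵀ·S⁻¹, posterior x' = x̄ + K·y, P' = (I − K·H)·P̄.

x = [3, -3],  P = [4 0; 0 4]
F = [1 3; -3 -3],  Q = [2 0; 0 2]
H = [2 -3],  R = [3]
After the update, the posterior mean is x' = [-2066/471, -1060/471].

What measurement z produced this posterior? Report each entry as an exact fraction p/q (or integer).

x̄ = F·x = [-6, 0]
P̄ = F·P·Fᵀ + Q = [42 -48; -48 74]
S = H·P̄·Hᵀ + R = [1413]
K = P̄·Hᵀ·S⁻¹ = [76/471; -106/471]
x' − x̄ = [760/471, -1060/471] = K·y
y = (KᵀK)⁻¹·Kᵀ·(x' − x̄) = [10]
z = y + H·x̄ = [10] + [-12] = [-2]

z = [-2]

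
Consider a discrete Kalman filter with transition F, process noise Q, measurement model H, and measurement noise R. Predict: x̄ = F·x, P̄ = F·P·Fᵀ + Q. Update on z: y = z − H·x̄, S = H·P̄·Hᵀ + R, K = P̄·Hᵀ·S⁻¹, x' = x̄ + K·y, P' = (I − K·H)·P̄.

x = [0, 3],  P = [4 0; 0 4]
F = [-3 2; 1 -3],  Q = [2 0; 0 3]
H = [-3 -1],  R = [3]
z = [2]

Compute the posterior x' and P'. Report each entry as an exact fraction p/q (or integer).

x' = [255/158, -2129/316]
P' = [297/79 -1593/158; -1593/158 9363/316]

x̄ = F·x = [6, -9]
P̄ = F·P·Fᵀ + Q = [54 -36; -36 43]
y = z − H·x̄ = [11]
S = H·P̄·Hᵀ + R = [316]
K = P̄·Hᵀ·S⁻¹ = [-63/158; 65/316]
x' = x̄ + K·y = [255/158, -2129/316]
P' = (I − K·H)·P̄ = [297/79 -1593/158; -1593/158 9363/316]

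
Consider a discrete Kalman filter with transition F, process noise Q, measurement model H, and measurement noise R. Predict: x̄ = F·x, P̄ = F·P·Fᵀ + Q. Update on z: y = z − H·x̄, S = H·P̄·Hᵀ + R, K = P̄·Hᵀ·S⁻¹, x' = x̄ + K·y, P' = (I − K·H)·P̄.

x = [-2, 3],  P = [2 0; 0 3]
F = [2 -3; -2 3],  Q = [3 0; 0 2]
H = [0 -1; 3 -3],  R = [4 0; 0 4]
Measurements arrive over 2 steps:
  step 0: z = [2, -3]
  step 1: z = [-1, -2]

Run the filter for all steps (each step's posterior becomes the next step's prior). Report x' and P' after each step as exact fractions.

step 0: x̄ = F·x = [-13, 13]
step 0: P̄ = F·P·Fᵀ + Q = [38 -35; -35 37]
step 0: y = z − H·x̄ = [15, 75]
step 0: S = H·P̄·Hᵀ + R = [41 216; 216 1309]
step 0: K = P̄·Hᵀ·S⁻¹ = [-1489/7013 1419/7013; -1777/7013 -864/7013]
step 0: x' = x̄ + K·y = [-7079/7013, -286/7013]
step 0: P' = (I − K·H)·P̄ = [7848/7013 5956/7013; 5956/7013 7108/7013]
step 1: x̄ = F·x = [-13300/7013, 13300/7013]
step 1: P̄ = F·P·Fᵀ + Q = [44931/7013 -23892/7013; -23892/7013 37918/7013]
step 1: y = z − H·x̄ = [6287/7013, 65774/7013]
step 1: S = H·P̄·Hᵀ + R = [65970/7013 185430/7013; 185430/7013 1203749/7013]
step 1: K = P̄·Hᵀ·S⁻¹ = [-226379/1070085 14561/71339; -802757/3210255 -24724/214017]
step 1: x' = x̄ + K·y = [-183851/1070085, 1890277/3210255]
step 1: P' = (I − K·H)·P̄ = [398912/356695 905516/1070085; 905516/1070085 3211028/3210255]

step 0: x' = [-7079/7013, -286/7013], P' = [7848/7013 5956/7013; 5956/7013 7108/7013]
step 1: x' = [-183851/1070085, 1890277/3210255], P' = [398912/356695 905516/1070085; 905516/1070085 3211028/3210255]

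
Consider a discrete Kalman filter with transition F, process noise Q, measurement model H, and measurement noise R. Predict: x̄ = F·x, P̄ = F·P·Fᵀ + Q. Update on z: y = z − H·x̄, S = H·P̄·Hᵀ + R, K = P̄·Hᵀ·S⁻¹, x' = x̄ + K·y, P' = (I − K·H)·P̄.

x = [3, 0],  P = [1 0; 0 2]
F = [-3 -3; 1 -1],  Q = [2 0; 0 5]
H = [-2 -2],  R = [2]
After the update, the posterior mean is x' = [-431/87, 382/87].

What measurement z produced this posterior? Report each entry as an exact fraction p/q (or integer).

x̄ = F·x = [-9, 3]
P̄ = F·P·Fᵀ + Q = [29 3; 3 8]
S = H·P̄·Hᵀ + R = [174]
K = P̄·Hᵀ·S⁻¹ = [-32/87; -11/87]
x' − x̄ = [352/87, 121/87] = K·y
y = (KᵀK)⁻¹·Kᵀ·(x' − x̄) = [-11]
z = y + H·x̄ = [-11] + [12] = [1]

z = [1]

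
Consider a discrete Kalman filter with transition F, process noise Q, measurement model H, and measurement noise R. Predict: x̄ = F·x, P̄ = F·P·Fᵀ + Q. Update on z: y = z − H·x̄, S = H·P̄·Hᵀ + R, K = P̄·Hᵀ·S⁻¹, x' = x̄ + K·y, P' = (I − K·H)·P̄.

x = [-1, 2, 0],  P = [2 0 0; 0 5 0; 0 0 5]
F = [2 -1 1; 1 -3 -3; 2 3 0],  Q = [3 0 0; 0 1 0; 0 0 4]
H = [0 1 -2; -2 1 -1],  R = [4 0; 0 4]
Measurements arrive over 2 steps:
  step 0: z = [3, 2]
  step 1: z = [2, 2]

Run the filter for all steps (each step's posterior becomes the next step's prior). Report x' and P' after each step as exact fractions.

step 0: x' = [-14297/16176, -7189/4044, -18155/8088], P' = [43877/16176 25549/4044 20855/8088; 25549/4044 26305/1011 25367/2022; 20855/8088 25367/2022 28381/4044]
step 1: x' = [-4689149/13527216, 903410923/385525656, 147062647/385525656], P' = [4817041/2254536 14287723/3381804 5276191/3381804; 14287723/3381804 1507563115/96381414 684678055/96381414; 5276191/3381804 684678055/96381414 397843795/96381414]

step 0: x̄ = F·x = [-4, -7, 4]
step 0: P̄ = F·P·Fᵀ + Q = [21 4 -7; 4 93 -41; -7 -41 57]
step 0: y = z − H·x̄ = [18, 5]
step 0: S = H·P̄·Hᵀ + R = [489 294; 294 276]
step 0: K = P̄·Hᵀ·S⁻¹ = [2347/8088 -6817/16176; 469/2022 847/4044; -1507/4044 749/8088]
step 0: x' = x̄ + K·y = [-14297/16176, -7189/4044, -18155/8088]
step 0: P' = (I − K·H)·P̄ = [43877/16176 25549/4044 20855/8088; 25549/4044 26305/1011 25367/2022; 20855/8088 25367/2022 28381/4044]
step 1: x̄ = F·x = [-9037/4044, 180901/16176, -57431/8088]
step 1: P̄ = F·P·Fᵀ + Q = [6914/1011 21475/4044 1735/2022; 21475/4044 7659101/16176 -3041719/8088; 1735/2022 -3041719/8088 1313621/4044]
step 1: y = z − H·x̄ = [-126091/5392, -335707/16176]
step 1: S = H·P̄·Hᵀ + R = [17691831/5392 12100701/5392; 12100701/5392 25299581/16176]
step 1: K = P̄·Hᵀ·S⁻¹ = [3735341/13527216 -604399/1503024; 138207005/385525656 49619/2254536; -111009535/385525656 -81337/2254536]
step 1: x' = x̄ + K·y = [-4689149/13527216, 903410923/385525656, 147062647/385525656]
step 1: P' = (I − K·H)·P̄ = [4817041/2254536 14287723/3381804 5276191/3381804; 14287723/3381804 1507563115/96381414 684678055/96381414; 5276191/3381804 684678055/96381414 397843795/96381414]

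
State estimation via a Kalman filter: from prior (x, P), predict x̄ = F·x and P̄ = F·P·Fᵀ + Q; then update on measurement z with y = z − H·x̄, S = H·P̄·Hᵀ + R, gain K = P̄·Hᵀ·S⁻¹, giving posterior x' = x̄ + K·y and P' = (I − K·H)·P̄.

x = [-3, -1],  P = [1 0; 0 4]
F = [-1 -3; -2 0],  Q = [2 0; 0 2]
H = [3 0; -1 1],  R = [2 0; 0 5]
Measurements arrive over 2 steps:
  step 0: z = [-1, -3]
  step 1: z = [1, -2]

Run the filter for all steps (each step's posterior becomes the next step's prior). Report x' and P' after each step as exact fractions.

step 0: x' = [-501/3917, 3588/3917], P' = [850/3917 480/3917; 480/3917 10870/3917]
step 1: x' = [362682/995041, -344460/995041], P' = [427679/1990082 82822/995041; 82822/995041 1825822/995041]

step 0: x̄ = F·x = [6, 6]
step 0: P̄ = F·P·Fᵀ + Q = [39 2; 2 6]
step 0: y = z − H·x̄ = [-19, -3]
step 0: S = H·P̄·Hᵀ + R = [353 -111; -111 46]
step 0: K = P̄·Hᵀ·S⁻¹ = [1275/3917 -74/3917; 720/3917 2078/3917]
step 0: x' = x̄ + K·y = [-501/3917, 3588/3917]
step 0: P' = (I − K·H)·P̄ = [850/3917 480/3917; 480/3917 10870/3917]
step 1: x̄ = F·x = [-10263/3917, 1002/3917]
step 1: P̄ = F·P·Fᵀ + Q = [109394/3917 4580/3917; 4580/3917 11234/3917]
step 1: y = z − H·x̄ = [34706/3917, -19099/3917]
step 1: S = H·P̄·Hᵀ + R = [992380/3917 -314442/3917; -314442/3917 131053/3917]
step 1: K = P̄·Hᵀ·S⁻¹ = [1283037/3980164 -52407/1990082; 124233/995041 348600/995041]
step 1: x' = x̄ + K·y = [362682/995041, -344460/995041]
step 1: P' = (I − K·H)·P̄ = [427679/1990082 82822/995041; 82822/995041 1825822/995041]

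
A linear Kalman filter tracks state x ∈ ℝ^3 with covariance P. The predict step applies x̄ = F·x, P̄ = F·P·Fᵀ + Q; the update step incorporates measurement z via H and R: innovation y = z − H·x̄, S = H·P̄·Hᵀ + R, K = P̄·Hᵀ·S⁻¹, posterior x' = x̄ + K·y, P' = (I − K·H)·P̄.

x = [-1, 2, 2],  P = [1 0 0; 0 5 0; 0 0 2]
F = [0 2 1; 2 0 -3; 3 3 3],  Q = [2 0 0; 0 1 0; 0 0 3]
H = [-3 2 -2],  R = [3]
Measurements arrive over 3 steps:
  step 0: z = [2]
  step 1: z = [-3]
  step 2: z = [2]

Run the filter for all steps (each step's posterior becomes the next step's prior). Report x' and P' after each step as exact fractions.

step 0: x̄ = F·x = [6, -8, 9]
step 0: P̄ = F·P·Fᵀ + Q = [24 -6 36; -6 23 -12; 36 -12 75]
step 0: y = z − H·x̄ = [54]
step 0: S = H·P̄·Hᵀ + R = [1211]
step 0: K = P̄·Hᵀ·S⁻¹ = [-156/1211; 88/1211; -282/1211]
step 0: x' = x̄ + K·y = [-1158/1211, -4936/1211, -4329/1211]
step 0: P' = (I − K·H)·P̄ = [4728/1211 6462/1211 -396/1211; 6462/1211 20109/1211 10284/1211; -396/1211 10284/1211 11301/1211]
step 1: x̄ = F·x = [-14201/1211, 10671/1211, -4467/173]
step 1: P̄ = F·P·Fᵀ + Q = [135295/1211 -70551/1211 40671/173; -70551/1211 126584/1211 -17991/173; 40671/173 -17991/173 89025/173]
step 1: y = z − H·x̄ = [-18588/173]
step 1: S = H·P̄·Hᵀ + R = [1355828/173]
step 1: K = P̄·Hᵀ·S⁻¹ = [-159483/1355828; 102385/1355828; -336045/1355828]
step 1: x' = x̄ + K·y = [2163550/2372699, 1656234/2372699, 274452/338957]
step 1: P' = (I − K·H)·P̄ = [31173169/9490796 107778309/9490796 8956161/1355828; 107778309/9490796 567903549/9490796 57880149/1355828; 8956161/1355828 57880149/1355828 44949975/1355828]
step 2: x̄ = F·x = [5233632/2372699, -1436392/2372699, 17222844/2372699]
step 2: P̄ = F·P·Fᵀ + Q = [4225889785/9490796 -2818416243/9490796 8832569391/9490796; -2818416243/9490796 2213714373/9490796 -5832668325/9490796; 8832569391/9490796 -5832668325/9490796 18613395897/9490796]
step 2: y = z − H·x̄ = [57764766/2372699]
step 2: S = H·P̄·Hᵀ + R = [307843095741/9490796]
step 2: K = P̄·Hᵀ·S⁻¹ = [-11993213541/102614365247; 8182671375/102614365247; -25129945539/102614365247]
step 2: x' = x̄ + K·y = [-65638055298/102614365247, 137090985374/102614365247, 133049232606/102614365247]
step 2: P' = (I − K·H)·P̄ = [223952213437/102614365247 547855167399/102614365247 229916667555/102614365247; 547855167399/102614365247 2770111456386/102614365247 1936054698225/102614365247; 229916667555/102614365247 1936054698225/102614365247 1628874615201/102614365247]

step 0: x' = [-1158/1211, -4936/1211, -4329/1211], P' = [4728/1211 6462/1211 -396/1211; 6462/1211 20109/1211 10284/1211; -396/1211 10284/1211 11301/1211]
step 1: x' = [2163550/2372699, 1656234/2372699, 274452/338957], P' = [31173169/9490796 107778309/9490796 8956161/1355828; 107778309/9490796 567903549/9490796 57880149/1355828; 8956161/1355828 57880149/1355828 44949975/1355828]
step 2: x' = [-65638055298/102614365247, 137090985374/102614365247, 133049232606/102614365247], P' = [223952213437/102614365247 547855167399/102614365247 229916667555/102614365247; 547855167399/102614365247 2770111456386/102614365247 1936054698225/102614365247; 229916667555/102614365247 1936054698225/102614365247 1628874615201/102614365247]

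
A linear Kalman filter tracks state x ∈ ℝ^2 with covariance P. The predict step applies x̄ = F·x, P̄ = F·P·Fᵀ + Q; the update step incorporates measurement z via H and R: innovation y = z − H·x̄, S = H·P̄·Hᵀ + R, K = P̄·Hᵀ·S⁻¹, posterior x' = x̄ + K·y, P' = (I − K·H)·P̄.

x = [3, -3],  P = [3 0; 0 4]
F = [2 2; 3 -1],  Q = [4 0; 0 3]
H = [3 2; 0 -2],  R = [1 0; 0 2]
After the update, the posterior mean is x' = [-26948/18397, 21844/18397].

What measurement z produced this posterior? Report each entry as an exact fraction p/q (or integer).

x̄ = F·x = [0, 12]
P̄ = F·P·Fᵀ + Q = [32 10; 10 34]
S = H·P̄·Hᵀ + R = [545 -196; -196 138]
K = P̄·Hᵀ·S⁻¹ = [6044/18397 5918/18397; 98/18397 -8926/18397]
x' − x̄ = [-26948/18397, -198920/18397] = K·y
y = (KᵀK)⁻¹·Kᵀ·(x' − x̄) = [-26, 22]
z = y + H·x̄ = [-26, 22] + [24, -24] = [-2, -2]

z = [-2, -2]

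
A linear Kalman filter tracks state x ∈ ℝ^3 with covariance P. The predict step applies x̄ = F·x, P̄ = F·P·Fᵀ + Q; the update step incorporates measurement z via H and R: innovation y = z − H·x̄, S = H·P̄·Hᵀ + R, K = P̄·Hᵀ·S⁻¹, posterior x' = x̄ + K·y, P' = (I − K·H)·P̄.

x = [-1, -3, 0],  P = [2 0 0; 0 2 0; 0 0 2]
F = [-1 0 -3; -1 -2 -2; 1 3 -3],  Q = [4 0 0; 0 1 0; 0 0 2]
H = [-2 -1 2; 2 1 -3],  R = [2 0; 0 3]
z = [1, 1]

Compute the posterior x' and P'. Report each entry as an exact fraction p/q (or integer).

x' = [-5825/2427, 391/2427, -1550/809]
P' = [11212/2427 1204/2427 3164/809; 1204/2427 10078/2427 1612/809; 3164/809 1612/809 9980/2427]

x̄ = F·x = [1, 7, -10]
P̄ = F·P·Fᵀ + Q = [24 14 16; 14 19 -2; 16 -2 40]
y = z − H·x̄ = [30, -38]
S = H·P̄·Hᵀ + R = [213 -261; -261 354]
K = P̄·Hᵀ·S⁻¹ = [-774/809 -1616/2427; -469/809 -674/2427; -1930/2427 -680/809]
x' = x̄ + K·y = [-5825/2427, 391/2427, -1550/809]
P' = (I − K·H)·P̄ = [11212/2427 1204/2427 3164/809; 1204/2427 10078/2427 1612/809; 3164/809 1612/809 9980/2427]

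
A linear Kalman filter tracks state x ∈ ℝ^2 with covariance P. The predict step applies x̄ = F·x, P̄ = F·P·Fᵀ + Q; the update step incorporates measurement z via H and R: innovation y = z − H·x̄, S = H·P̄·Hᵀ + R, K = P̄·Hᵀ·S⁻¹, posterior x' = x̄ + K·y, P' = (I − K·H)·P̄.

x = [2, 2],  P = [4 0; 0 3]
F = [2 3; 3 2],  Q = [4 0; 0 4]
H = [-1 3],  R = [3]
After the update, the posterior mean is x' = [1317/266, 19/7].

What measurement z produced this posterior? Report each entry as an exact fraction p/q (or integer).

x̄ = F·x = [10, 10]
P̄ = F·P·Fᵀ + Q = [47 42; 42 52]
S = H·P̄·Hᵀ + R = [266]
K = P̄·Hᵀ·S⁻¹ = [79/266; 3/7]
x' − x̄ = [-1343/266, -51/7] = K·y
y = (KᵀK)⁻¹·Kᵀ·(x' − x̄) = [-17]
z = y + H·x̄ = [-17] + [20] = [3]

z = [3]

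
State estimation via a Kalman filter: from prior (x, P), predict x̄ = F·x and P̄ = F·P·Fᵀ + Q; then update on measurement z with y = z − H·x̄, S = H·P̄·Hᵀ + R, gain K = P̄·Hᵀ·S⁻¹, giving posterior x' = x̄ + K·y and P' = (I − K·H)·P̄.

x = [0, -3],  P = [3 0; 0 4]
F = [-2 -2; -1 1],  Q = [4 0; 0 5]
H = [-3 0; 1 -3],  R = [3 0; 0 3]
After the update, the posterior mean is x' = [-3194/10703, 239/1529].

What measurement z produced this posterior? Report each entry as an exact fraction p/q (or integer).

x̄ = F·x = [6, -3]
P̄ = F·P·Fᵀ + Q = [32 -2; -2 12]
S = H·P̄·Hᵀ + R = [291 -114; -114 155]
K = P̄·Hᵀ·S⁻¹ = [-3516/10703 38/10703; -162/1529 -494/1529]
x' − x̄ = [-67412/10703, 4826/1529] = K·y
y = (KᵀK)⁻¹·Kᵀ·(x' − x̄) = [19, -16]
z = y + H·x̄ = [19, -16] + [-18, 15] = [1, -1]

z = [1, -1]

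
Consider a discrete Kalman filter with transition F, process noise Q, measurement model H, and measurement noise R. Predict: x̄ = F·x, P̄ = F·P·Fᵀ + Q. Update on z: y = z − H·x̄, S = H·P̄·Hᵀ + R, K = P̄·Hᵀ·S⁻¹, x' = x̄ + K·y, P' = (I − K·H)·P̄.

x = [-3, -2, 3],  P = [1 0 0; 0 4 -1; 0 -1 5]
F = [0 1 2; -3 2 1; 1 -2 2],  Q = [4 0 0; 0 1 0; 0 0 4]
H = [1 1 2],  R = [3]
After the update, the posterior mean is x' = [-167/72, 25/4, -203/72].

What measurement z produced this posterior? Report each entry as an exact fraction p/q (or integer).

z = [-2]

x̄ = F·x = [4, 8, 7]
P̄ = F·P·Fᵀ + Q = [24 13 14; 13 27 -11; 14 -11 49]
S = H·P̄·Hᵀ + R = [288]
K = P̄·Hᵀ·S⁻¹ = [65/288; 1/16; 101/288]
x' − x̄ = [-455/72, -7/4, -707/72] = K·y
y = (KᵀK)⁻¹·Kᵀ·(x' − x̄) = [-28]
z = y + H·x̄ = [-28] + [26] = [-2]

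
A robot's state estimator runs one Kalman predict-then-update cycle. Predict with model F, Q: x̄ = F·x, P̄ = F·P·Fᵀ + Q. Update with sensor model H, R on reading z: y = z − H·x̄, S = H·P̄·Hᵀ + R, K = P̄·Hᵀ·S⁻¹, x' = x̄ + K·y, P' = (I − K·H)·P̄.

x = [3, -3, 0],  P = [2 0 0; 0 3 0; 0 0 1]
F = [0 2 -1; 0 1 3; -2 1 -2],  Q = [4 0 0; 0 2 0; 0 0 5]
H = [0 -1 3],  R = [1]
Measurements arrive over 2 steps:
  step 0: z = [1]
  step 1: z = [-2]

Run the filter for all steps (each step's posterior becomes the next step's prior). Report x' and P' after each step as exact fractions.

step 0: x' = [-251/71, -1214/213, -114/71], P' = [1060/71 374/71 127/71; 374/71 2453/213 270/71; 127/71 270/71 97/71]
step 1: x' = [-1009348/143147, -995974/143147, -425558/143147], P' = [4135992/143147 4071034/143147 1352029/143147; 4071034/143147 5194709/143147 1725104/143147; 1352029/143147 1725104/143147 588761/143147]

step 0: x̄ = F·x = [-6, -3, -9]
step 0: P̄ = F·P·Fᵀ + Q = [17 3 8; 3 14 -3; 8 -3 20]
step 0: y = z − H·x̄ = [25]
step 0: S = H·P̄·Hᵀ + R = [213]
step 0: K = P̄·Hᵀ·S⁻¹ = [7/71; -23/213; 21/71]
step 0: x' = x̄ + K·y = [-251/71, -1214/213, -114/71]
step 0: P' = (I − K·H)·P̄ = [1060/71 374/71 127/71; 374/71 2453/213 270/71; 127/71 270/71 97/71]
step 1: x̄ = F·x = [-2086/213, -2240/213, 976/213]
step 1: P̄ = F·P·Fᵀ + Q = [7715/213 8083/213 -2288/213; 8083/213 10358/213 -3013/213; -2288/213 -3013/213 12722/213]
step 1: y = z − H·x̄ = [-5594/213]
step 1: S = H·P̄·Hᵀ + R = [143147/213]
step 1: K = P̄·Hᵀ·S⁻¹ = [-14947/143147; -19397/143147; 41179/143147]
step 1: x' = x̄ + K·y = [-1009348/143147, -995974/143147, -425558/143147]
step 1: P' = (I − K·H)·P̄ = [4135992/143147 4071034/143147 1352029/143147; 4071034/143147 5194709/143147 1725104/143147; 1352029/143147 1725104/143147 588761/143147]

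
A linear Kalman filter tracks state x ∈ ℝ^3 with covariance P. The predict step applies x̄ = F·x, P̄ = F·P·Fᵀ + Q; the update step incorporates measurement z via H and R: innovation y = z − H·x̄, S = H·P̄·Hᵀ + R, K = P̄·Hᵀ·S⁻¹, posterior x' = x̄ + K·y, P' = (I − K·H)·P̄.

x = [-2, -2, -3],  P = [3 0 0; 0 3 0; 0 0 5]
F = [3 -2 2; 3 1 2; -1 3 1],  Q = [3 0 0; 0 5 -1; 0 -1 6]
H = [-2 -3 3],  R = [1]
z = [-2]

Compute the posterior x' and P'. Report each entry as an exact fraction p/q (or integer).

x' = [-518/549, -4826/549, -5533/549]
P' = [13310/1647 1967/1647 10741/1647; 1967/1647 42185/1647 43423/1647; 10741/1647 43423/1647 50627/1647]

x̄ = F·x = [-8, -14, -7]
P̄ = F·P·Fᵀ + Q = [62 41 -17; 41 55 9; -17 9 41]
y = z − H·x̄ = [-39]
S = H·P̄·Hᵀ + R = [1647]
K = P̄·Hᵀ·S⁻¹ = [-298/1647; -220/1647; 130/1647]
x' = x̄ + K·y = [-518/549, -4826/549, -5533/549]
P' = (I − K·H)·P̄ = [13310/1647 1967/1647 10741/1647; 1967/1647 42185/1647 43423/1647; 10741/1647 43423/1647 50627/1647]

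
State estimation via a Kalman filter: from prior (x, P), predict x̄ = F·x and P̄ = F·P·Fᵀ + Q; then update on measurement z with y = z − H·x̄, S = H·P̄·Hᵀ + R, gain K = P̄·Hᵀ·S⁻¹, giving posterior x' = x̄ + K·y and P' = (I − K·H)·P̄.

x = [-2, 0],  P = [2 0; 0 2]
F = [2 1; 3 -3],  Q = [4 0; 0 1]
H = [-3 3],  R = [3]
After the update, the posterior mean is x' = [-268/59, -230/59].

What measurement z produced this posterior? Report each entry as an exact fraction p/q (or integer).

x̄ = F·x = [-4, -6]
P̄ = F·P·Fᵀ + Q = [14 6; 6 37]
S = H·P̄·Hᵀ + R = [354]
K = P̄·Hᵀ·S⁻¹ = [-4/59; 31/118]
x' − x̄ = [-32/59, 124/59] = K·y
y = (KᵀK)⁻¹·Kᵀ·(x' − x̄) = [8]
z = y + H·x̄ = [8] + [-6] = [2]

z = [2]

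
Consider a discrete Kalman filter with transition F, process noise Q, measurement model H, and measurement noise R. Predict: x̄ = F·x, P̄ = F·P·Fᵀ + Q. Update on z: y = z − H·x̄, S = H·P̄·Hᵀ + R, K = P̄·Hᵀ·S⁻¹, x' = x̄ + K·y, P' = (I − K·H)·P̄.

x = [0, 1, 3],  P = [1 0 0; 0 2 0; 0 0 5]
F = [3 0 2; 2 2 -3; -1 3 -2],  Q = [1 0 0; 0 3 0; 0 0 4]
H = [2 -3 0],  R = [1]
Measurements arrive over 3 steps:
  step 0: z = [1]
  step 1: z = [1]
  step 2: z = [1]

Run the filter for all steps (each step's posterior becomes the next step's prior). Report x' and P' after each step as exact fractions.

step 0: x' = [1470/949, 653/949, 2465/949], P' = [11046/949 7320/949 85/949; 7320/949 4956/949 112/949; 85/949 112/949 13251/949]
step 1: x' = [17718990/2430731, 10993357/2430731, -343225/2430731], P' = [345987928/2430731 230586407/2430731 36015175/2430731; 230586407/2430731 153946106/2430731 24138519/2430731; 36015175/2430731 24138519/2430731 16599693/2430731]
step 2: x' = [22681958078/4659582361, 13592395531/4659582361, -1086477659/4659582361], P' = [4150291276934/4659582361 2767727242039/4659582361 457083060241/4659582361; 2767727242039/4659582361 1846246549818/4659582361 305074118924/4659582361; 457083060241/4659582361 305074118924/4659582361 74907531348/4659582361]

step 0: x̄ = F·x = [6, -7, -3]
step 0: P̄ = F·P·Fᵀ + Q = [30 -24 -23; -24 60 40; -23 40 43]
step 0: y = z − H·x̄ = [-32]
step 0: S = H·P̄·Hᵀ + R = [949]
step 0: K = P̄·Hᵀ·S⁻¹ = [132/949; -228/949; -166/949]
step 0: x' = x̄ + K·y = [1470/949, 653/949, 2465/949]
step 0: P' = (I − K·H)·P̄ = [11046/949 7320/949 85/949; 7320/949 4956/949 112/949; 85/949 112/949 13251/949]
step 1: x̄ = F·x = [9340/949, -3149/949, -4441/949]
step 1: P̄ = F·P·Fᵀ + Q = [154387/949 30713/949 -20270/949; 30713/949 242310/949 114889/949; -20270/949 114889/949 67526/949]
step 1: y = z − H·x̄ = [-27178/949]
step 1: S = H·P̄·Hᵀ + R = [2430731/949]
step 1: K = P̄·Hᵀ·S⁻¹ = [216635/2430731; -665504/2430731; -385207/2430731]
step 1: x' = x̄ + K·y = [17718990/2430731, 10993357/2430731, -343225/2430731]
step 1: P' = (I − K·H)·P̄ = [345987928/2430731 230586407/2430731 36015175/2430731; 230586407/2430731 153946106/2430731 24138519/2430731; 36015175/2430731 24138519/2430731 16599693/2430731]
step 2: x̄ = F·x = [52470520/2430731, 58454369/2430731, 15947531/2430731]
step 2: P̄ = F·P·Fᵀ + Q = [3614902955/2430731 3276326053/2430731 827624821/2430731; 3276326053/2430731 3279272494/2430731 903828644/2430731; 827624821/2430731 903828644/2430731 278504608/2430731]
step 2: y = z − H·x̄ = [72852798/2430731]
step 2: S = H·P̄·Hᵀ + R = [4659582361/2430731]
step 2: K = P̄·Hᵀ·S⁻¹ = [-2599172249/4659582361; -3285165376/4659582361; -1056236290/4659582361]
step 2: x' = x̄ + K·y = [22681958078/4659582361, 13592395531/4659582361, -1086477659/4659582361]
step 2: P' = (I − K·H)·P̄ = [4150291276934/4659582361 2767727242039/4659582361 457083060241/4659582361; 2767727242039/4659582361 1846246549818/4659582361 305074118924/4659582361; 457083060241/4659582361 305074118924/4659582361 74907531348/4659582361]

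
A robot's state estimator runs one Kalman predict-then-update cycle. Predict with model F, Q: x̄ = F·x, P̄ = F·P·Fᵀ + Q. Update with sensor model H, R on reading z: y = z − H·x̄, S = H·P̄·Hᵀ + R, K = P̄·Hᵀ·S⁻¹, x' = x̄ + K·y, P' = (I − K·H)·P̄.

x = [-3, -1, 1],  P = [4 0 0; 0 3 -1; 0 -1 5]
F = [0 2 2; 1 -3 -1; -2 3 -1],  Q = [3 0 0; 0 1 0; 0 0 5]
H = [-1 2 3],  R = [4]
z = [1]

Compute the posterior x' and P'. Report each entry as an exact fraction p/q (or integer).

x̄ = F·x = [0, -1, 2]
P̄ = F·P·Fᵀ + Q = [27 -20 4; -20 31 -30; 4 -30 59]
y = z − H·x̄ = [-3]
S = H·P̄·Hᵀ + R = [382]
K = P̄·Hᵀ·S⁻¹ = [-55/382; -4/191; 113/382]
x' = x̄ + K·y = [165/382, -179/191, 425/382]
P' = (I − K·H)·P̄ = [7289/382 -4040/191 7743/382; -4040/191 5889/191 -5278/191; 7743/382 -5278/191 9769/382]

x' = [165/382, -179/191, 425/382]
P' = [7289/382 -4040/191 7743/382; -4040/191 5889/191 -5278/191; 7743/382 -5278/191 9769/382]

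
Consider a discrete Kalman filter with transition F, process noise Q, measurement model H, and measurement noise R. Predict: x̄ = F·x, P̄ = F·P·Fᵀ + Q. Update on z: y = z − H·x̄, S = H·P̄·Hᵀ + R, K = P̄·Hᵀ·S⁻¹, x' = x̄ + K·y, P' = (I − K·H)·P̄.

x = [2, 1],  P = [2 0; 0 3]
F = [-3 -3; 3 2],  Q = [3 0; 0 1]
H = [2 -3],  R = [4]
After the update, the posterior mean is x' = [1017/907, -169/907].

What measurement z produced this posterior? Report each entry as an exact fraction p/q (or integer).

z = [3]

x̄ = F·x = [-9, 8]
P̄ = F·P·Fᵀ + Q = [48 -36; -36 31]
S = H·P̄·Hᵀ + R = [907]
K = P̄·Hᵀ·S⁻¹ = [204/907; -165/907]
x' − x̄ = [9180/907, -7425/907] = K·y
y = (KᵀK)⁻¹·Kᵀ·(x' − x̄) = [45]
z = y + H·x̄ = [45] + [-42] = [3]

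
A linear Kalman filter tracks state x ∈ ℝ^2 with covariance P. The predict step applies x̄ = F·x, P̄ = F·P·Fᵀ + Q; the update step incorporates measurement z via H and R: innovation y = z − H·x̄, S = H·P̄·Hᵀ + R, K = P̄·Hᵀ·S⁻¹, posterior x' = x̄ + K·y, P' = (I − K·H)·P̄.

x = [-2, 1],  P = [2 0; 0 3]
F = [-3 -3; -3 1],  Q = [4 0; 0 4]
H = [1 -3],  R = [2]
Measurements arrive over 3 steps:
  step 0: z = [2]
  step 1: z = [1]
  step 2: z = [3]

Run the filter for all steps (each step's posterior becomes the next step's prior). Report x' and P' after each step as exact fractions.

step 0: x' = [553/111, 39/37], P' = [5197/111 575/37; 575/37 199/37]
step 1: x' = [41020/14841, 2816/4947], P' = [998944/14841 114044/4947; 114044/4947 13376/1649]
step 2: x' = [-441610/2714271, -959414/904757], P' = [64046772/904757 21932432/904757; 21932432/904757 7706004/904757]

step 0: x̄ = F·x = [3, 7]
step 0: P̄ = F·P·Fᵀ + Q = [49 9; 9 25]
step 0: y = z − H·x̄ = [20]
step 0: S = H·P̄·Hᵀ + R = [222]
step 0: K = P̄·Hᵀ·S⁻¹ = [11/111; -11/37]
step 0: x' = x̄ + K·y = [553/111, 39/37]
step 0: P' = (I − K·H)·P̄ = [5197/111 575/37; 575/37 199/37]
step 1: x̄ = F·x = [-670/37, -514/37]
step 1: P̄ = F·P·Fᵀ + Q = [27880/37 18444/37; 18444/37 12488/37]
step 1: y = z − H·x̄ = [-835/37]
step 1: S = H·P̄·Hᵀ + R = [29682/37]
step 1: K = P̄·Hᵀ·S⁻¹ = [-13726/14841; -3170/4947]
step 1: x' = x̄ + K·y = [41020/14841, 2816/4947]
step 1: P' = (I − K·H)·P̄ = [998944/14841 114044/4947; 114044/4947 13376/1649]
step 2: x̄ = F·x = [-49468/4947, -38204/4947]
step 2: P̄ = F·P·Fᵀ + Q = [1810188/1649 1186904/1649; 1186904/1649 790828/1649]
step 2: y = z − H·x̄ = [-2959/291]
step 2: S = H·P̄·Hᵀ + R = [106442/97]
step 2: K = P̄·Hᵀ·S⁻¹ = [-51486/53221; -34870/53221]
step 2: x' = x̄ + K·y = [-441610/2714271, -959414/904757]
step 2: P' = (I − K·H)·P̄ = [64046772/904757 21932432/904757; 21932432/904757 7706004/904757]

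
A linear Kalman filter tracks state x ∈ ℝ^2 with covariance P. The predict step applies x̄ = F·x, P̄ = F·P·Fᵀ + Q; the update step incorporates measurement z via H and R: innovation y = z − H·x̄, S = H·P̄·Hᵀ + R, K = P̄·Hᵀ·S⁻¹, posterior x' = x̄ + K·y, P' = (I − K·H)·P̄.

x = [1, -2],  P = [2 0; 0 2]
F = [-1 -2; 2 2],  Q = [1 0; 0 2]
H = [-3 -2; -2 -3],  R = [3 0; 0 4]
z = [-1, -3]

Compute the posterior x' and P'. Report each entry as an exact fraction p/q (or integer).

x' = [-9/92, 43/46]
P' = [409/276 -67/46; -67/46 39/23]

x̄ = F·x = [3, -2]
P̄ = F·P·Fᵀ + Q = [11 -12; -12 18]
y = z − H·x̄ = [4, -3]
S = H·P̄·Hᵀ + R = [30 18; 18 66]
K = P̄·Hᵀ·S⁻¹ = [-47/92 97/276; 15/46 -25/46]
x' = x̄ + K·y = [-9/92, 43/46]
P' = (I − K·H)·P̄ = [409/276 -67/46; -67/46 39/23]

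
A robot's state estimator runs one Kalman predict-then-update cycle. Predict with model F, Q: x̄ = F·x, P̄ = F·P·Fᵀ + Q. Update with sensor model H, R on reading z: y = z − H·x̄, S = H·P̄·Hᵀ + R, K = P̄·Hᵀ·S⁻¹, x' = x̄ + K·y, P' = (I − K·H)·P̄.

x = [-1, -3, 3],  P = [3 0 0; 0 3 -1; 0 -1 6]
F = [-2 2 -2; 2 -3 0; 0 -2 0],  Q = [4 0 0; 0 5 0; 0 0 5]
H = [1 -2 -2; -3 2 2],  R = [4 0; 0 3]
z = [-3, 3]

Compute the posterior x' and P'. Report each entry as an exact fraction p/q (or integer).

x' = [-453/4837, -3469/4837, 20717/9674]
P' = [21992/14511 11876/14511 11338/14511; 11876/14511 68564/14511 -52370/14511; 11338/14511 -52370/14511 66848/14511]

x̄ = F·x = [-10, 7, 6]
P̄ = F·P·Fᵀ + Q = [60 -36 -16; -36 44 18; -16 18 17]
y = z − H·x̄ = [33, -53]
S = H·P̄·Hᵀ + R = [660 -984; -984 1555]
K = P̄·Hᵀ·S⁻¹ = [-6109/14511 -2172/4837; -5128/14511 -360/4837; -8809/29022 -562/4837]
x' = x̄ + K·y = [-453/4837, -3469/4837, 20717/9674]
P' = (I − K·H)·P̄ = [21992/14511 11876/14511 11338/14511; 11876/14511 68564/14511 -52370/14511; 11338/14511 -52370/14511 66848/14511]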